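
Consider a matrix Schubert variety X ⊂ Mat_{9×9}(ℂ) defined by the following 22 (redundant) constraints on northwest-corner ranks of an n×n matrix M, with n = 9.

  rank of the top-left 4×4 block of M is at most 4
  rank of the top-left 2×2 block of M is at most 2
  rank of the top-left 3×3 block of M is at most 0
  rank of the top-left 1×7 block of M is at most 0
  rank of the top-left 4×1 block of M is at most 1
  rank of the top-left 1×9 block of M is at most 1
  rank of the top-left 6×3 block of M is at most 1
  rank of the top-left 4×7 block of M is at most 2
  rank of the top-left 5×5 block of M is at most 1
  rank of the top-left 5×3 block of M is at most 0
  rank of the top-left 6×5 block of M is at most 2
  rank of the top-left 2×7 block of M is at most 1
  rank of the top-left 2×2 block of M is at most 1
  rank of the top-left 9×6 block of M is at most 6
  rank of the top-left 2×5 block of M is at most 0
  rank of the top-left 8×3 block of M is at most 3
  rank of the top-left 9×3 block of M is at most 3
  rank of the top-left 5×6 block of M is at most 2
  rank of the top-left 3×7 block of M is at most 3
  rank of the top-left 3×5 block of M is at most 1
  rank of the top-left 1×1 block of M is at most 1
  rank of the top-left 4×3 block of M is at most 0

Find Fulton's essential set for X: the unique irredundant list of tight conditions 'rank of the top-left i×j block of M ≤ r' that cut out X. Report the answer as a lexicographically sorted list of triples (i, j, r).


Rank table r_w(9×9) implied by the 22 constraints:

  i=1: 0 | 0 | 0 | 0 | 0 | 0 | 0 | 1 | 1
  i=2: 0 | 0 | 0 | 0 | 0 | 1 | 1 | 2 | 2
  i=3: 0 | 0 | 0 | 1 | 1 | 2 | 2 | 3 | 3
  i=4: 0 | 0 | 0 | 1 | 1 | 2 | 2 | 3 | 4
  i=5: 0 | 0 | 0 | 1 | 1 | 2 | 3 | 4 | 5
  i=6: 1 | 1 | 1 | 2 | 2 | 3 | 4 | 5 | 6
  i=7: 1 | 2 | 2 | 3 | 3 | 4 | 5 | 6 | 7
  i=8: 1 | 2 | 3 | 4 | 4 | 5 | 6 | 7 | 8
  i=9: 1 | 2 | 3 | 4 | 5 | 6 | 7 | 8 | 9

second differences of R give the permutation w = (8, 6, 4, 9, 7, 1, 2, 3, 5).

Fulton essential set (5 of the 24 Rothe cells):

[(1, 7, 0), (2, 5, 0), (4, 7, 2), (5, 3, 0), (5, 5, 1)]


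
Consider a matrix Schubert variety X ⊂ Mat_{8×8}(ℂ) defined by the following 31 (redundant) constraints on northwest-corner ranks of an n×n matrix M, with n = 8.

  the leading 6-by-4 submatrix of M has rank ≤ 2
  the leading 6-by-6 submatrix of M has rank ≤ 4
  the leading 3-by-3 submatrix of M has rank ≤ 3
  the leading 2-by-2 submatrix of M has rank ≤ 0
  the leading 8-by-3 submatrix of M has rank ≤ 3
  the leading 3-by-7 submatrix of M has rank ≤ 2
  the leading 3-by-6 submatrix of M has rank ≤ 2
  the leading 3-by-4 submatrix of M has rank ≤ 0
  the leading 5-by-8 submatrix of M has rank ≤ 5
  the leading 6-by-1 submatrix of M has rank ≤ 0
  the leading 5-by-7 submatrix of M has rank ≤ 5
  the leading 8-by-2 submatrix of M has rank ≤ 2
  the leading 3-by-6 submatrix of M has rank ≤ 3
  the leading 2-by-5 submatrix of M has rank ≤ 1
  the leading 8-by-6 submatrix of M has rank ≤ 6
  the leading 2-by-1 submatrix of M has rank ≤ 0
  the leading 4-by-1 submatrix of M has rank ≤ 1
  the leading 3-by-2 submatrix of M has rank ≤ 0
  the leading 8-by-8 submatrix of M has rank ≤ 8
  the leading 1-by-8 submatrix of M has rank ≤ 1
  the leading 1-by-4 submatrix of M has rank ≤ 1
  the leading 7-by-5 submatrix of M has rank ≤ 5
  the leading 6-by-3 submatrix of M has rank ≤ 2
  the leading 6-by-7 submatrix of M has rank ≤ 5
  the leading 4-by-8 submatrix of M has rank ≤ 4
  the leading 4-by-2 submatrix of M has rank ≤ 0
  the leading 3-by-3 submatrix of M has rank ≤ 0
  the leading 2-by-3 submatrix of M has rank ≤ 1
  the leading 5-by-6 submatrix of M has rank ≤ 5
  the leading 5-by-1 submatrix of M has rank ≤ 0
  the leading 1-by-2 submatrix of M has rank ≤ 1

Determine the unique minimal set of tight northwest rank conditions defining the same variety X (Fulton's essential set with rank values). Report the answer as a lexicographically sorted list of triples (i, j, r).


Propagating the 31 rank bounds to every northwest block:

  0 0 0 0 1 1 1 1
  0 0 0 0 1 2 2 2
  0 0 0 0 1 2 2 3
  0 0 1 1 2 3 3 4
  0 1 2 2 3 4 4 5
  0 1 2 2 3 4 5 6
  1 2 3 3 4 5 6 7
  1 2 3 4 5 6 7 8

the unique w with this rank table is (5, 6, 8, 3, 2, 7, 1, 4).

Fulton essential set (5 of the 18 Rothe cells):

[(3, 4, 0), (3, 7, 2), (4, 2, 0), (6, 1, 0), (6, 4, 2)]


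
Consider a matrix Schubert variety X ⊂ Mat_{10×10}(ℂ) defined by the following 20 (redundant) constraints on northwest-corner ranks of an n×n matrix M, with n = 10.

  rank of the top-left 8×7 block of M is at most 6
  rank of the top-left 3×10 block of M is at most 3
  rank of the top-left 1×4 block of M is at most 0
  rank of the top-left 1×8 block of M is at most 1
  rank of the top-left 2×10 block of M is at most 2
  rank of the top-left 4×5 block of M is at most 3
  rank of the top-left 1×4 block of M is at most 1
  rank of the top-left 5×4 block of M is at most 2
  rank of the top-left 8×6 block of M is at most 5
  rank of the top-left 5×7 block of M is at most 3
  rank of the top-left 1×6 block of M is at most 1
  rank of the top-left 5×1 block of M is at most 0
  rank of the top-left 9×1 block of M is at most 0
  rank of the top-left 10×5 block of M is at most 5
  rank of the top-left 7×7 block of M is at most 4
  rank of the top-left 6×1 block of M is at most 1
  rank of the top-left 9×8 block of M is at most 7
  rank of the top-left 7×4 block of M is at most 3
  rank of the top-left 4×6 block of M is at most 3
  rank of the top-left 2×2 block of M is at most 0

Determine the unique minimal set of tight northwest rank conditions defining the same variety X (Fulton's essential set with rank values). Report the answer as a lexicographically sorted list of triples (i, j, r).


Reconstructing r_w from the 20 given conditions:

  R[1]: 0 | 0 | 0 | 0 | 1 | 1 | 1 | 1 | 1 | 1
  R[2]: 0 | 0 | 1 | 1 | 2 | 2 | 2 | 2 | 2 | 2
  R[3]: 0 | 1 | 2 | 2 | 3 | 3 | 3 | 3 | 3 | 3
  R[4]: 0 | 1 | 2 | 2 | 3 | 3 | 3 | 4 | 4 | 4
  R[5]: 0 | 1 | 2 | 2 | 3 | 3 | 3 | 4 | 5 | 5
  R[6]: 0 | 1 | 2 | 3 | 4 | 4 | 4 | 5 | 6 | 6
  R[7]: 0 | 1 | 2 | 3 | 4 | 4 | 4 | 5 | 6 | 7
  R[8]: 0 | 1 | 2 | 3 | 4 | 5 | 5 | 6 | 7 | 8
  R[9]: 0 | 1 | 2 | 3 | 4 | 5 | 6 | 7 | 8 | 9
  R[10]: 1 | 2 | 3 | 4 | 5 | 6 | 7 | 8 | 9 | 10

the unique w with this rank table is (5, 3, 2, 8, 9, 4, 10, 6, 7, 1).

ℓ(w)=21; the 6 essential cells (i,j,r):

[(1, 4, 0), (2, 2, 0), (5, 4, 2), (5, 7, 3), (7, 7, 4), (9, 1, 0)]


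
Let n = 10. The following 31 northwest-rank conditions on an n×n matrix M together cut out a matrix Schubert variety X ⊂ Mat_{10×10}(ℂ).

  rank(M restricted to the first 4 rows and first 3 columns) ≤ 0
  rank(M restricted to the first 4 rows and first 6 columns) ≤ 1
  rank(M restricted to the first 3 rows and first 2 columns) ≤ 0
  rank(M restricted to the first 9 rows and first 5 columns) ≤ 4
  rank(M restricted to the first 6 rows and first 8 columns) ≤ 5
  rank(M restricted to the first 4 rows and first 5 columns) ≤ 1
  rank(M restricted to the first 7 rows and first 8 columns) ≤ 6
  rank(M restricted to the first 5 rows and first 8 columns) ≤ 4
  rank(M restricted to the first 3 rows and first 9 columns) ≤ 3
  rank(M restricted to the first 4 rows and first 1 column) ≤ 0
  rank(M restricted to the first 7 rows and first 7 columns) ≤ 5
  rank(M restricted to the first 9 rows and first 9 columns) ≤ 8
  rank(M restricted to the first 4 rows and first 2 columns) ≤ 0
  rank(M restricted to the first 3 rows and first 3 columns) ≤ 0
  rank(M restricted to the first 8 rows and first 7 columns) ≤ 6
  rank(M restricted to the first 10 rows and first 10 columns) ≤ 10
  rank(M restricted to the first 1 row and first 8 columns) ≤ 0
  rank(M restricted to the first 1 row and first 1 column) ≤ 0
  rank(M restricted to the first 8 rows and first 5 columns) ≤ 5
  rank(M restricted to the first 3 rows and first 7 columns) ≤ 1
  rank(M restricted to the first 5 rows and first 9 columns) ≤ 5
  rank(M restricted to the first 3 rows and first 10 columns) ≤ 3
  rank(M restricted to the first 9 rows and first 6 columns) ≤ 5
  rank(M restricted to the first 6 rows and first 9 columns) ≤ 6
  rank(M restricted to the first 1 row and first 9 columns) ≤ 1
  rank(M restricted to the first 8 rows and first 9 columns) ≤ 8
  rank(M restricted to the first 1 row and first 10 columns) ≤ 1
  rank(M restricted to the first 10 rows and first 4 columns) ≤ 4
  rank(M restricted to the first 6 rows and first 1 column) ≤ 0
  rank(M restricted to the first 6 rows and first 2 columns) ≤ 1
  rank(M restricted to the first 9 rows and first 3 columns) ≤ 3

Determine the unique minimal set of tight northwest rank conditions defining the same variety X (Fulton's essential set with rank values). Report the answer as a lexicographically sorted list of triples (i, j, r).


The tightest implied rank at each (i,j), from the 31 conditions:

  row 1: 0  0  0  0  0  0  0  0  1  1
  row 2: 0  0  0  1  1  1  1  1  2  2
  row 3: 0  0  0  1  1  1  1  2  3  3
  row 4: 0  0  0  1  1  1  2  3  4  4
  row 5: 0  1  1  2  2  2  3  4  5  5
  row 6: 0  1  2  3  3  3  4  5  6  6
  row 7: 1  2  3  4  4  4  5  6  7  7
  row 8: 1  2  3  4  4  5  6  7  8  8
  row 9: 1  2  3  4  4  5  6  7  8  9
  row 10: 1  2  3  4  5  6  7  8  9  10

hence w(1..10) = (9, 4, 8, 7, 2, 3, 1, 6, 10, 5).

Fulton essential set (6 of the 26 Rothe cells):

[(1, 8, 0), (3, 7, 1), (4, 3, 0), (4, 6, 1), (6, 1, 0), (9, 5, 4)]


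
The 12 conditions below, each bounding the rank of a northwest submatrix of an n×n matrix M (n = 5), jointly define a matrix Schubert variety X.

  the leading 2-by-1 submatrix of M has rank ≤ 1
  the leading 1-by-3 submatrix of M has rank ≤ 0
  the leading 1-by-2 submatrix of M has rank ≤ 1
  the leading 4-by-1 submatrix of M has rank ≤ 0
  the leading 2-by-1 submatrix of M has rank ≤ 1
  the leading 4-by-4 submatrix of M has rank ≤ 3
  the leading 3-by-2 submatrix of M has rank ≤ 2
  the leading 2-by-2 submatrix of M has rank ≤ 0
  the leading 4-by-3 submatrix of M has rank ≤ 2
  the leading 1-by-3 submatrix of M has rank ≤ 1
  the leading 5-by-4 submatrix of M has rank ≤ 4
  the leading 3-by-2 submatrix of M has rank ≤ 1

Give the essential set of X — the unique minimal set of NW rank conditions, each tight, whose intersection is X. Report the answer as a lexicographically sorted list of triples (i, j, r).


Reconstructing r_w from the 12 given conditions:

  R[1]: 0 0 0 1 1
  R[2]: 0 0 1 2 2
  R[3]: 0 1 2 3 3
  R[4]: 0 1 2 3 4
  R[5]: 1 2 3 4 5

so w = (4, 3, 2, 5, 1).

Rothe diagram D(w) (7 cells), 3 SE-corners (essential conditions):

[(1, 3, 0), (2, 2, 0), (4, 1, 0)]


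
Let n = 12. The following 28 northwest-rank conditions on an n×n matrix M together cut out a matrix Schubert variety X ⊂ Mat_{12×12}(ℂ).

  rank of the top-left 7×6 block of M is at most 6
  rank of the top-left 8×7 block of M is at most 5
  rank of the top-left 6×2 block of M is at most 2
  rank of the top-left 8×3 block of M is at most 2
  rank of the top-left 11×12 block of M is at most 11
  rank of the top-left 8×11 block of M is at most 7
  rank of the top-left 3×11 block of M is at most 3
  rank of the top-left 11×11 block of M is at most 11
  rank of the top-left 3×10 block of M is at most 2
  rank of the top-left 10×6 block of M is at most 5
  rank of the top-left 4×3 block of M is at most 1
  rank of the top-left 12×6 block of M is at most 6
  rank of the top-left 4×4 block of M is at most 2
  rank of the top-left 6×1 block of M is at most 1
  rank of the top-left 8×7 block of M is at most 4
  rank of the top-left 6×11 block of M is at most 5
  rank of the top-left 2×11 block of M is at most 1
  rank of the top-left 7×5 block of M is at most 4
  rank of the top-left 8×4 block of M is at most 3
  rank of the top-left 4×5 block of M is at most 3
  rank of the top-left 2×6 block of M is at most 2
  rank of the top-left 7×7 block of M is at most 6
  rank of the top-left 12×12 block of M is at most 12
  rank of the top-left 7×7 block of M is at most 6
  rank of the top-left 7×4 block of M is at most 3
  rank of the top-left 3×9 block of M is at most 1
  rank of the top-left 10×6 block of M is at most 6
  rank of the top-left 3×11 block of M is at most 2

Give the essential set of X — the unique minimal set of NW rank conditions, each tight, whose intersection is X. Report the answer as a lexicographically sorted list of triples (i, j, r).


Propagating the 28 rank bounds to every northwest block:

  row 1: 1, 1, 1, 1, 1, 1, 1, 1, 1, 1, 1, 1
  row 2: 1, 1, 1, 1, 1, 1, 1, 1, 1, 1, 1, 2
  row 3: 1, 1, 1, 1, 1, 1, 1, 1, 1, 2, 2, 3
  row 4: 1, 1, 1, 2, 2, 2, 2, 2, 2, 3, 3, 4
  row 5: 1, 2, 2, 3, 3, 3, 3, 3, 3, 4, 4, 5
  row 6: 1, 2, 2, 3, 4, 4, 4, 4, 4, 5, 5, 6
  row 7: 1, 2, 2, 3, 4, 4, 4, 5, 5, 6, 6, 7
  row 8: 1, 2, 2, 3, 4, 4, 4, 5, 6, 7, 7, 8
  row 9: 1, 2, 3, 4, 5, 5, 5, 6, 7, 8, 8, 9
  row 10: 1, 2, 3, 4, 5, 5, 6, 7, 8, 9, 9, 10
  row 11: 1, 2, 3, 4, 5, 6, 7, 8, 9, 10, 10, 11
  row 12: 1, 2, 3, 4, 5, 6, 7, 8, 9, 10, 11, 12

hence w(1..12) = (1, 12, 10, 4, 2, 5, 8, 9, 3, 7, 6, 11).

Fulton essential set (6 of the 28 Rothe cells):

[(2, 11, 1), (3, 9, 1), (4, 3, 1), (8, 3, 2), (8, 7, 4), (10, 6, 5)]


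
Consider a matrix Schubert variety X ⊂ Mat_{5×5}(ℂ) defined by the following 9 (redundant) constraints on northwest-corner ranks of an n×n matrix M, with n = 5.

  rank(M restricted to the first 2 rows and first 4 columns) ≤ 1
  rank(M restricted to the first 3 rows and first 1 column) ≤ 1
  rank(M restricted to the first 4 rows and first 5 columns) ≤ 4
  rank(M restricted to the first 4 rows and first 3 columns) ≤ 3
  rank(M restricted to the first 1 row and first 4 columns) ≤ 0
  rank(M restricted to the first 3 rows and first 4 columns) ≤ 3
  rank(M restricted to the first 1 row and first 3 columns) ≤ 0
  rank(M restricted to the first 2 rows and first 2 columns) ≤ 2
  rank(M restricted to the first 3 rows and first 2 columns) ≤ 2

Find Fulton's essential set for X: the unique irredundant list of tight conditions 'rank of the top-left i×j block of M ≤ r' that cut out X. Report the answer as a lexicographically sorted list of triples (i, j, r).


Propagating the 9 rank bounds to every northwest block:

  0 | 0 | 0 | 0 | 1
  1 | 1 | 1 | 1 | 2
  1 | 2 | 2 | 2 | 3
  1 | 2 | 3 | 3 | 4
  1 | 2 | 3 | 4 | 5

reading off 1-entries of Δ²R: w = (5, 1, 2, 3, 4).

D(w) has 4 cells with 1 SE-corner; essential set:

[(1, 4, 0)]


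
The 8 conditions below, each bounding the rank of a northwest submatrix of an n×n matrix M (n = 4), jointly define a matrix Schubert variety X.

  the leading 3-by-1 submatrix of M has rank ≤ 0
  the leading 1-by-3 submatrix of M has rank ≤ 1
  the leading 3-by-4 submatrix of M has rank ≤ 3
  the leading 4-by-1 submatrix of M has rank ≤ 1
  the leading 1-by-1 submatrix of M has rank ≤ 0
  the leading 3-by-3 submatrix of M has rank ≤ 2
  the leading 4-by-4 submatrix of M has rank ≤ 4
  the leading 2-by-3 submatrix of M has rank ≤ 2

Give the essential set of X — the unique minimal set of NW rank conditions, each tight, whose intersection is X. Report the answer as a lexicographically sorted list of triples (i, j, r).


The tightest implied rank at each (i,j), from the 8 conditions:

  i=1: 0 1 1 1
  i=2: 0 1 2 2
  i=3: 0 1 2 3
  i=4: 1 2 3 4

reading off 1-entries of Δ²R: w = (2, 3, 4, 1).

|D(w)|=3, |Ess(w)|=1:

[(3, 1, 0)]


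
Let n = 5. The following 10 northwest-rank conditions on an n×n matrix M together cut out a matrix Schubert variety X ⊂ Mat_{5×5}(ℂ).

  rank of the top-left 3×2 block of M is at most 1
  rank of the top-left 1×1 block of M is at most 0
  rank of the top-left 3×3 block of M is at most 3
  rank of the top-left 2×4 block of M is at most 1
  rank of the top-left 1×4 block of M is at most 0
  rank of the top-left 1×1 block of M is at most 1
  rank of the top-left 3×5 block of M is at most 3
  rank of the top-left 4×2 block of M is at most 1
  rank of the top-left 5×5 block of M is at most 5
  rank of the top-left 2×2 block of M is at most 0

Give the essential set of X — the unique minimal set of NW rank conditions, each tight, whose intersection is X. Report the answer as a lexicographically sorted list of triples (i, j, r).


The tightest implied rank at each (i,j), from the 10 conditions:

  row 1: 0 | 0 | 0 | 0 | 1
  row 2: 0 | 0 | 1 | 1 | 2
  row 3: 1 | 1 | 2 | 2 | 3
  row 4: 1 | 1 | 2 | 3 | 4
  row 5: 1 | 2 | 3 | 4 | 5

reading off 1-entries of Δ²R: w = (5, 3, 1, 4, 2).

D(w) has 7 cells with 3 SE-corners; essential set:

[(1, 4, 0), (2, 2, 0), (4, 2, 1)]


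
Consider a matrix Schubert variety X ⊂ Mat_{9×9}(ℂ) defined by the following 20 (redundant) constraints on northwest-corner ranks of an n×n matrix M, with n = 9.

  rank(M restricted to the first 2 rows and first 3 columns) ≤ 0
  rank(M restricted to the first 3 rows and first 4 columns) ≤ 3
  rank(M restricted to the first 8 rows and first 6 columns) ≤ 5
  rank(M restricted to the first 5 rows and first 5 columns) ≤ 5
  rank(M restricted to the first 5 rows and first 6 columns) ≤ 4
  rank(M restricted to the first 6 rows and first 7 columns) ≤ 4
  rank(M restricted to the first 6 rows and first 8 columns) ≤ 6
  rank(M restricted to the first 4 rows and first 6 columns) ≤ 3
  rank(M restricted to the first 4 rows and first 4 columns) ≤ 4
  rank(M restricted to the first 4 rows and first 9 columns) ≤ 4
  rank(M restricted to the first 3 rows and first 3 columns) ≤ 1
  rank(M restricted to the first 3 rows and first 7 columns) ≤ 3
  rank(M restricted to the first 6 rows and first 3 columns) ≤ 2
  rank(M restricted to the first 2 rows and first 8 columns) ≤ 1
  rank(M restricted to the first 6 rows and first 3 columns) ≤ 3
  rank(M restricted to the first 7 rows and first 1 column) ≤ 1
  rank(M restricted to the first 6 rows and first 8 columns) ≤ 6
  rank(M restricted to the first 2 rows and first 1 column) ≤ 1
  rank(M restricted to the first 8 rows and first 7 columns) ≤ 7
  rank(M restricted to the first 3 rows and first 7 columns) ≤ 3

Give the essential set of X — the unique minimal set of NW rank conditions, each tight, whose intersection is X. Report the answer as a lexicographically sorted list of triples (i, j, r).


Rank table r_w(9×9) implied by the 20 constraints:

  R[1]: 0  0  0  1  1  1  1  1  1
  R[2]: 0  0  0  1  1  1  1  1  2
  R[3]: 1  1  1  2  2  2  2  2  3
  R[4]: 1  2  2  3  3  3  3  3  4
  R[5]: 1  2  2  3  4  4  4  4  5
  R[6]: 1  2  2  3  4  4  4  5  6
  R[7]: 1  2  3  4  5  5  5  6  7
  R[8]: 1  2  3  4  5  5  6  7  8
  R[9]: 1  2  3  4  5  6  7  8  9

reading off 1-entries of Δ²R: w = (4, 9, 1, 2, 5, 8, 3, 7, 6).

ℓ(w)=15; the 5 essential cells (i,j,r):

[(2, 3, 0), (2, 8, 1), (6, 3, 2), (6, 7, 4), (8, 6, 5)]


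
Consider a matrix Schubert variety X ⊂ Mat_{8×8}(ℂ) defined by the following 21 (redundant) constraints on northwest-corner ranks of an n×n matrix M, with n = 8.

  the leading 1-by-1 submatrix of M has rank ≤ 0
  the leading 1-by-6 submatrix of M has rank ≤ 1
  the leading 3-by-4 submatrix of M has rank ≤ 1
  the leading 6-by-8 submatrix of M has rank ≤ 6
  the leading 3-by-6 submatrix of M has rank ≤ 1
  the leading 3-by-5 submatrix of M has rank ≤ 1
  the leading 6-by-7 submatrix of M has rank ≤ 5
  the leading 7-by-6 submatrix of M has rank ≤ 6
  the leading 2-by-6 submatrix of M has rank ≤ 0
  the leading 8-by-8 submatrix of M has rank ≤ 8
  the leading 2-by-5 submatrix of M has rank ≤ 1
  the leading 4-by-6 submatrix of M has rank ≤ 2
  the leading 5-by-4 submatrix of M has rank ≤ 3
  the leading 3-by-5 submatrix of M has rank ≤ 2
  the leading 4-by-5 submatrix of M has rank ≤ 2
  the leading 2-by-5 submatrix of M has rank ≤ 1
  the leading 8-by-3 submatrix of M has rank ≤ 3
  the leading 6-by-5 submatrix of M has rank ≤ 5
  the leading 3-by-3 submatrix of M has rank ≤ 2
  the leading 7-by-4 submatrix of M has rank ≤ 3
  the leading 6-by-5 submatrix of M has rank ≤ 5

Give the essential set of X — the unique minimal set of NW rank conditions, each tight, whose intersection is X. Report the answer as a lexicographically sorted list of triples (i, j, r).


Computing R[i][j] = min implied NW-rank bound (n=8, 21 conditions):

  0, 0, 0, 0, 0, 0, 1, 1
  0, 0, 0, 0, 0, 0, 1, 2
  1, 1, 1, 1, 1, 1, 2, 3
  1, 2, 2, 2, 2, 2, 3, 4
  1, 2, 3, 3, 3, 3, 4, 5
  1, 2, 3, 3, 4, 4, 5, 6
  1, 2, 3, 3, 4, 5, 6, 7
  1, 2, 3, 4, 5, 6, 7, 8

giving w = (7, 8, 1, 2, 3, 5, 6, 4) via Δ²R.

2 SE-corners of the 14-cell Rothe diagram give Ess(w):

[(2, 6, 0), (7, 4, 3)]


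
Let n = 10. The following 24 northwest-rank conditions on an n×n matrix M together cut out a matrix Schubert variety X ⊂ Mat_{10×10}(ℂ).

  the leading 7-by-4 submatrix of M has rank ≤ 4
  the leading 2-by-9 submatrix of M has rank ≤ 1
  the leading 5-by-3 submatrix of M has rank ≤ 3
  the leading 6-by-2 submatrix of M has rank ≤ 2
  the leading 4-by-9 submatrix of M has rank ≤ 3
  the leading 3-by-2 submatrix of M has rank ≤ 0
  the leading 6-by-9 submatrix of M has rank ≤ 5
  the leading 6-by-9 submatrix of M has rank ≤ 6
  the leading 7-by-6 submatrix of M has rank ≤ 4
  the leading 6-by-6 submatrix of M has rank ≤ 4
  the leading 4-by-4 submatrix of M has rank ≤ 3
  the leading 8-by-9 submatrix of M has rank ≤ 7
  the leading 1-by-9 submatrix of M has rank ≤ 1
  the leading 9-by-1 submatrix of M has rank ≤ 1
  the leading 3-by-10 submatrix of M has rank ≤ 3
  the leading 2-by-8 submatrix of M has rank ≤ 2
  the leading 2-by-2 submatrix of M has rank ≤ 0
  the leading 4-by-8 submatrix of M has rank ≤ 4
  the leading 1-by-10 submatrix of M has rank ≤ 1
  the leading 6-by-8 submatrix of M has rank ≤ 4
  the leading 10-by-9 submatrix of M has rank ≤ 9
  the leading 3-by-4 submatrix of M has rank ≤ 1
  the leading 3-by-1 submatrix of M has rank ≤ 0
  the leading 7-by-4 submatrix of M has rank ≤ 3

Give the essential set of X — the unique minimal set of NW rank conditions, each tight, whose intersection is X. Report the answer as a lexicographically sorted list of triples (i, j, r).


Recovering R(i,j) via the rank-extension bound from the 24 conditions:

  i=1: 0 0 1 1 1 1 1 1 1 1
  i=2: 0 0 1 1 1 1 1 1 1 2
  i=3: 0 0 1 1 2 2 2 2 2 3
  i=4: 1 1 2 2 3 3 3 3 3 4
  i=5: 1 2 3 3 4 4 4 4 4 5
  i=6: 1 2 3 3 4 4 4 4 5 6
  i=7: 1 2 3 3 4 4 5 5 6 7
  i=8: 1 2 3 4 5 5 6 6 7 8
  i=9: 1 2 3 4 5 6 7 7 8 9
  i=10: 1 2 3 4 5 6 7 8 9 10

so w = (3, 10, 5, 1, 2, 9, 7, 4, 6, 8).

|D(w)|=19, |Ess(w)|=6:

[(2, 9, 1), (3, 2, 0), (3, 4, 1), (6, 8, 4), (7, 4, 3), (7, 6, 4)]


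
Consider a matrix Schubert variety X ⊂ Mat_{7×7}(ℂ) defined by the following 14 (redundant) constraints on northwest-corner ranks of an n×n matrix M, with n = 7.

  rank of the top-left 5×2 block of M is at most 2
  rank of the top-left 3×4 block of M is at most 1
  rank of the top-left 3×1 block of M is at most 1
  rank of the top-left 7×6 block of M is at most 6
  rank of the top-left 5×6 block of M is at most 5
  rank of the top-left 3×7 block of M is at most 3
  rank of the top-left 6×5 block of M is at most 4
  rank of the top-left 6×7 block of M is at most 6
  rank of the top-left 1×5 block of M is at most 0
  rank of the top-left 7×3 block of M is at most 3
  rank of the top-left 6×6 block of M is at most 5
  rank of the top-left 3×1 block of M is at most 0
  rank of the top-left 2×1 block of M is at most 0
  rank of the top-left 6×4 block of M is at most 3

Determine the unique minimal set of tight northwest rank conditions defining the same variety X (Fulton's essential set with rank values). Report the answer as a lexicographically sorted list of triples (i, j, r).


Propagating the 14 rank bounds to every northwest block:

  row 1: 0 | 0 | 0 | 0 | 0 | 1 | 1
  row 2: 0 | 1 | 1 | 1 | 1 | 2 | 2
  row 3: 0 | 1 | 1 | 1 | 2 | 3 | 3
  row 4: 1 | 2 | 2 | 2 | 3 | 4 | 4
  row 5: 1 | 2 | 3 | 3 | 4 | 5 | 5
  row 6: 1 | 2 | 3 | 3 | 4 | 5 | 6
  row 7: 1 | 2 | 3 | 4 | 5 | 6 | 7

hence w(1..7) = (6, 2, 5, 1, 3, 7, 4).

4 SE-corners of the 10-cell Rothe diagram give Ess(w):

[(1, 5, 0), (3, 1, 0), (3, 4, 1), (6, 4, 3)]


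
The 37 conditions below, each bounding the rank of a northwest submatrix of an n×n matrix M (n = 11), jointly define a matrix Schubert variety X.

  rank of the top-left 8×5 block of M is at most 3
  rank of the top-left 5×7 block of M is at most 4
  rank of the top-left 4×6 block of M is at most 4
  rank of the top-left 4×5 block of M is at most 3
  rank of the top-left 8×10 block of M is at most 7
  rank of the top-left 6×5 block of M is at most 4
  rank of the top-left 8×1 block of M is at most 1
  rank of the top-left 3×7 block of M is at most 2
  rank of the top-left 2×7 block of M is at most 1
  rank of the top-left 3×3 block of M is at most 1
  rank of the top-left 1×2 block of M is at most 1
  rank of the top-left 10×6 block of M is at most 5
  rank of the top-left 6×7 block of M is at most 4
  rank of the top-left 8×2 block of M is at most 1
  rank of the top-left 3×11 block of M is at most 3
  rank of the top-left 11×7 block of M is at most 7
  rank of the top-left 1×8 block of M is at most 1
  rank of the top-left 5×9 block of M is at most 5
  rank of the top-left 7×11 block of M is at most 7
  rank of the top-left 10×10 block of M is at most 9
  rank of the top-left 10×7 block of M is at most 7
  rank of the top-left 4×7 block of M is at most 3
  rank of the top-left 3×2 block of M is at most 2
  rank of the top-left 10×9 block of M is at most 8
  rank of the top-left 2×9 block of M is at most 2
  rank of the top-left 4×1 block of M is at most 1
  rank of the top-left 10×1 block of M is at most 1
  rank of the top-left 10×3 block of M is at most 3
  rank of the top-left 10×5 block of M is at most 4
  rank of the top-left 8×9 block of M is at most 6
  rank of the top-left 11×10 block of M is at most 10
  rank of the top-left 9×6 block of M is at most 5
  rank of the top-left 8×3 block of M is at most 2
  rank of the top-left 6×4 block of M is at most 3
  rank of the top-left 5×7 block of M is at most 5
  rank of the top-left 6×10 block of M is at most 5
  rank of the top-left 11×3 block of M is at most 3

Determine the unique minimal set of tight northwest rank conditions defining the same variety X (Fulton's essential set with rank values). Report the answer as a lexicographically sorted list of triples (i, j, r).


Recovering R(i,j) via the rank-extension bound from the 37 conditions:

  row 1: 1 | 1 | 1 | 1 | 1 | 1 | 1 | 1 | 1 | 1 | 1
  row 2: 1 | 1 | 1 | 1 | 1 | 1 | 1 | 2 | 2 | 2 | 2
  row 3: 1 | 1 | 1 | 2 | 2 | 2 | 2 | 3 | 3 | 3 | 3
  row 4: 1 | 1 | 2 | 3 | 3 | 3 | 3 | 4 | 4 | 4 | 4
  row 5: 1 | 1 | 2 | 3 | 3 | 4 | 4 | 5 | 5 | 5 | 5
  row 6: 1 | 1 | 2 | 3 | 3 | 4 | 4 | 5 | 5 | 5 | 6
  row 7: 1 | 1 | 2 | 3 | 3 | 4 | 5 | 6 | 6 | 6 | 7
  row 8: 1 | 1 | 2 | 3 | 3 | 4 | 5 | 6 | 6 | 7 | 8
  row 9: 1 | 2 | 3 | 4 | 4 | 5 | 6 | 7 | 7 | 8 | 9
  row 10: 1 | 2 | 3 | 4 | 4 | 5 | 6 | 7 | 8 | 9 | 10
  row 11: 1 | 2 | 3 | 4 | 5 | 6 | 7 | 8 | 9 | 10 | 11

giving w = (1, 8, 4, 3, 6, 11, 7, 10, 2, 9, 5) via Δ²R.

Rothe diagram D(w) (22 cells), 8 SE-corners (essential conditions):

[(2, 7, 1), (3, 3, 1), (6, 7, 4), (6, 10, 5), (8, 2, 1), (8, 5, 3), (8, 9, 6), (10, 5, 4)]


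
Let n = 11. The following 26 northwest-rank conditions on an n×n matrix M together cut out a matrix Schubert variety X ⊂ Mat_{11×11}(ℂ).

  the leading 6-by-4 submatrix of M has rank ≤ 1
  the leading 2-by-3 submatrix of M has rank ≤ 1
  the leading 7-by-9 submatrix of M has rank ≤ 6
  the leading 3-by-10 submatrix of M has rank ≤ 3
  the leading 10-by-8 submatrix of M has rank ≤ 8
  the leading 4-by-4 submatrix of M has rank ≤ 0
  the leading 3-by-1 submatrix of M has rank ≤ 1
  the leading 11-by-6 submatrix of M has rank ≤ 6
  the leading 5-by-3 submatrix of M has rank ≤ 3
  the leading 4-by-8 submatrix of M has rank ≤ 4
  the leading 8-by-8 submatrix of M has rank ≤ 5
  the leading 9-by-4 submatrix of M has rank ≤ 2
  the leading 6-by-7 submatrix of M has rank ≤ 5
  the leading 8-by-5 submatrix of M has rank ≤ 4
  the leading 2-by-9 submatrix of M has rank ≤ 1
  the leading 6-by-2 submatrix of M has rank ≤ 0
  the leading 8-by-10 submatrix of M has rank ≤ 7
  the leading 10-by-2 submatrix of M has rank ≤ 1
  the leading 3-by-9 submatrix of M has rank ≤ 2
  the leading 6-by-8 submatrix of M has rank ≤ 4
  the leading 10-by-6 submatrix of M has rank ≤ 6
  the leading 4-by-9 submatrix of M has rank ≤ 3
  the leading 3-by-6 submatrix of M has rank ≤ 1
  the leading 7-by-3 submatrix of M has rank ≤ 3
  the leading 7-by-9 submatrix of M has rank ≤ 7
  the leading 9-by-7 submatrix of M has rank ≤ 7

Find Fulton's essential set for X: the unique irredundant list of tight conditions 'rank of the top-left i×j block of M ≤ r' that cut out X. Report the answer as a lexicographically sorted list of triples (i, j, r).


Reconstructing r_w from the 26 given conditions:

  i=1: 0 | 0 | 0 | 0 | 1 | 1 | 1 | 1 | 1 | 1 | 1
  i=2: 0 | 0 | 0 | 0 | 1 | 1 | 1 | 1 | 1 | 2 | 2
  i=3: 0 | 0 | 0 | 0 | 1 | 1 | 2 | 2 | 2 | 3 | 3
  i=4: 0 | 0 | 0 | 0 | 1 | 2 | 3 | 3 | 3 | 4 | 4
  i=5: 0 | 0 | 1 | 1 | 2 | 3 | 4 | 4 | 4 | 5 | 5
  i=6: 0 | 0 | 1 | 1 | 2 | 3 | 4 | 4 | 5 | 6 | 6
  i=7: 1 | 1 | 2 | 2 | 3 | 4 | 5 | 5 | 6 | 7 | 7
  i=8: 1 | 1 | 2 | 2 | 3 | 4 | 5 | 5 | 6 | 7 | 8
  i=9: 1 | 1 | 2 | 2 | 3 | 4 | 5 | 6 | 7 | 8 | 9
  i=10: 1 | 1 | 2 | 3 | 4 | 5 | 6 | 7 | 8 | 9 | 10
  i=11: 1 | 2 | 3 | 4 | 5 | 6 | 7 | 8 | 9 | 10 | 11

second differences of R give the permutation w = (5, 10, 7, 6, 3, 9, 1, 11, 8, 4, 2).

9 SE-corners of the 33-cell Rothe diagram give Ess(w):

[(2, 9, 1), (3, 6, 1), (4, 4, 0), (6, 2, 0), (6, 4, 1), (6, 8, 4), (8, 8, 5), (9, 4, 2), (10, 2, 1)]


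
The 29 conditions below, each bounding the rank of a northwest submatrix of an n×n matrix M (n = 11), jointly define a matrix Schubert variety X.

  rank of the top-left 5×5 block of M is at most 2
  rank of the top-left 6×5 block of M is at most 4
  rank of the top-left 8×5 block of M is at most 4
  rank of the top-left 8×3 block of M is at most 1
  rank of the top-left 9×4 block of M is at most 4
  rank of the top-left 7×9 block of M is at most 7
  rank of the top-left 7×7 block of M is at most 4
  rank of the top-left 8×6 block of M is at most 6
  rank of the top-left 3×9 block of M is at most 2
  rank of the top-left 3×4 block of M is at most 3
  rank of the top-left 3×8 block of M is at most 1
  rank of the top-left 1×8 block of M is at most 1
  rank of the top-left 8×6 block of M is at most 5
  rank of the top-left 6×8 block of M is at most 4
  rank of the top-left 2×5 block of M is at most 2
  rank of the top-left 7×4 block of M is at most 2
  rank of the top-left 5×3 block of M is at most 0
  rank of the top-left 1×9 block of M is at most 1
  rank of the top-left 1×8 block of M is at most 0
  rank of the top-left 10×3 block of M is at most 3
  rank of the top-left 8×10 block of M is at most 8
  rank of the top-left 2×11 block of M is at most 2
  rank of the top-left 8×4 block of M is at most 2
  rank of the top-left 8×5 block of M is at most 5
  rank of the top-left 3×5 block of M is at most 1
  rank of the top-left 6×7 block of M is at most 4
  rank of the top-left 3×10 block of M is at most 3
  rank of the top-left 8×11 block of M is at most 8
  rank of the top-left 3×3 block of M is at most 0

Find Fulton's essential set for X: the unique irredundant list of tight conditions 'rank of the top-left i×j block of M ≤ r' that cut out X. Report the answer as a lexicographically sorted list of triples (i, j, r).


Recovering R(i,j) via the rank-extension bound from the 29 conditions:

  R[1]: 0 0 0 0 0 0 0 0 1 1 1
  R[2]: 0 0 0 1 1 1 1 1 2 2 2
  R[3]: 0 0 0 1 1 1 1 1 2 3 3
  R[4]: 0 0 0 1 2 2 2 2 3 4 4
  R[5]: 0 0 0 1 2 3 3 3 4 5 5
  R[6]: 1 1 1 2 3 4 4 4 5 6 6
  R[7]: 1 1 1 2 3 4 4 5 6 7 7
  R[8]: 1 1 1 2 3 4 5 6 7 8 8
  R[9]: 1 2 2 3 4 5 6 7 8 9 9
  R[10]: 1 2 3 4 5 6 7 8 9 10 10
  R[11]: 1 2 3 4 5 6 7 8 9 10 11

so w = (9, 4, 10, 5, 6, 1, 8, 7, 2, 3, 11).

5 SE-corners of the 29-cell Rothe diagram give Ess(w):

[(1, 8, 0), (3, 8, 1), (5, 3, 0), (7, 7, 4), (8, 3, 1)]


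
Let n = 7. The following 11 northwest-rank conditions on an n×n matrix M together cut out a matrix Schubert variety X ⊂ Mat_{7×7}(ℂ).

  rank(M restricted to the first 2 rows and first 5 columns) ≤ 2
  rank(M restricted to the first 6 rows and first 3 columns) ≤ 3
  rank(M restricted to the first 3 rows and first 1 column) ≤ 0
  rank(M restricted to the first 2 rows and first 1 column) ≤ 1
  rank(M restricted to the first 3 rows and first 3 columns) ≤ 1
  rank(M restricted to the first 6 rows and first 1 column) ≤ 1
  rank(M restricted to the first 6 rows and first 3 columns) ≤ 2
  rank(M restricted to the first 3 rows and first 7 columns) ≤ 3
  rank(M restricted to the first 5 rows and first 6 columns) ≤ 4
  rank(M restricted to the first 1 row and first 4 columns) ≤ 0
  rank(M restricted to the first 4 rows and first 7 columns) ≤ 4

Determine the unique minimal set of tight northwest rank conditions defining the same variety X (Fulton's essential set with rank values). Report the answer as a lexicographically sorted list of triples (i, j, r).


Reconstructing r_w from the 11 given conditions:

  i=1: 0 | 0 | 0 | 0 | 1 | 1 | 1
  i=2: 0 | 1 | 1 | 1 | 2 | 2 | 2
  i=3: 0 | 1 | 1 | 2 | 3 | 3 | 3
  i=4: 1 | 2 | 2 | 3 | 4 | 4 | 4
  i=5: 1 | 2 | 2 | 3 | 4 | 4 | 5
  i=6: 1 | 2 | 2 | 3 | 4 | 5 | 6
  i=7: 1 | 2 | 3 | 4 | 5 | 6 | 7

second differences of R give the permutation w = (5, 2, 4, 1, 7, 6, 3).

ℓ(w)=10; the 5 essential cells (i,j,r):

[(1, 4, 0), (3, 1, 0), (3, 3, 1), (5, 6, 4), (6, 3, 2)]


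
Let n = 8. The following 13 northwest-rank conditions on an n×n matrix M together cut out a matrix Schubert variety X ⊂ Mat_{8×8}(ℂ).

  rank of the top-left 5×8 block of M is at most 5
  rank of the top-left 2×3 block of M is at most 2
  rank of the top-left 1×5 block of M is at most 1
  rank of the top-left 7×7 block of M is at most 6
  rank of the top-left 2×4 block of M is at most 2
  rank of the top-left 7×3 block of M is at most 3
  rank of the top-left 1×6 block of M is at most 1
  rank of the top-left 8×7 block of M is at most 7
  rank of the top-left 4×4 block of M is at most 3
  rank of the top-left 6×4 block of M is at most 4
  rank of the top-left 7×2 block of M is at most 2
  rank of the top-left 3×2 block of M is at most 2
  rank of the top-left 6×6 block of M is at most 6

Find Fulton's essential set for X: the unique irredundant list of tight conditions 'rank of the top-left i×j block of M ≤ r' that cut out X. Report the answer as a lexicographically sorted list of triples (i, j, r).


Reconstructing r_w from the 13 given conditions:

  row 1: 1  1  1  1  1  1  1  1
  row 2: 1  2  2  2  2  2  2  2
  row 3: 1  2  3  3  3  3  3  3
  row 4: 1  2  3  3  4  4  4  4
  row 5: 1  2  3  4  5  5  5  5
  row 6: 1  2  3  4  5  6  6  6
  row 7: 1  2  3  4  5  6  6  7
  row 8: 1  2  3  4  5  6  7  8

so w = (1, 2, 3, 5, 4, 6, 8, 7).

Rothe diagram D(w) (2 cells), 2 SE-corners (essential conditions):

[(4, 4, 3), (7, 7, 6)]


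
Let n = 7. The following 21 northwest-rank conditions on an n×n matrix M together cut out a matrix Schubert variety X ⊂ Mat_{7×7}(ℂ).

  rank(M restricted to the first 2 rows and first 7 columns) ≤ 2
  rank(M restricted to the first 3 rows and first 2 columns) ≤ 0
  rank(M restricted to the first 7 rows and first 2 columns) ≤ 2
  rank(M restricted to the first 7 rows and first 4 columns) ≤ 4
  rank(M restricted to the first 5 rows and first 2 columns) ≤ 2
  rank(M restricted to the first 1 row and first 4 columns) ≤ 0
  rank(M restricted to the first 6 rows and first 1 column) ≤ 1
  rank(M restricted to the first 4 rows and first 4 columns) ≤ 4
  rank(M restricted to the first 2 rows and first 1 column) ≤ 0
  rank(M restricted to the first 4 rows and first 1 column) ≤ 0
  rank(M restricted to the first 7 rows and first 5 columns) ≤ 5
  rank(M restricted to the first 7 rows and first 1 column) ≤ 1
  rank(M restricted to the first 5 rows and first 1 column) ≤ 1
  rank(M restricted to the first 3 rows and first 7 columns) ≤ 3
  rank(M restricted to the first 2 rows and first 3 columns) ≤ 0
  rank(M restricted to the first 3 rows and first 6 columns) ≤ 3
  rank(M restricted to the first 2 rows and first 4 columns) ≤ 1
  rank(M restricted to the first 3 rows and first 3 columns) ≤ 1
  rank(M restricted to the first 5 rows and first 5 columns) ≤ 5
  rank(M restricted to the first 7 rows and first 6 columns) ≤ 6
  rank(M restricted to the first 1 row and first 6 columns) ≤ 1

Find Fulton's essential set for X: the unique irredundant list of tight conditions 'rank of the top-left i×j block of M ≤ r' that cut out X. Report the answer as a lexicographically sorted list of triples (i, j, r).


Reconstructing r_w from the 21 given conditions:

  row 1: 0, 0, 0, 0, 1, 1, 1
  row 2: 0, 0, 0, 1, 2, 2, 2
  row 3: 0, 0, 1, 2, 3, 3, 3
  row 4: 0, 1, 2, 3, 4, 4, 4
  row 5: 1, 2, 3, 4, 5, 5, 5
  row 6: 1, 2, 3, 4, 5, 6, 6
  row 7: 1, 2, 3, 4, 5, 6, 7

the unique w with this rank table is (5, 4, 3, 2, 1, 6, 7).

D(w) has 10 cells with 4 SE-corners; essential set:

[(1, 4, 0), (2, 3, 0), (3, 2, 0), (4, 1, 0)]


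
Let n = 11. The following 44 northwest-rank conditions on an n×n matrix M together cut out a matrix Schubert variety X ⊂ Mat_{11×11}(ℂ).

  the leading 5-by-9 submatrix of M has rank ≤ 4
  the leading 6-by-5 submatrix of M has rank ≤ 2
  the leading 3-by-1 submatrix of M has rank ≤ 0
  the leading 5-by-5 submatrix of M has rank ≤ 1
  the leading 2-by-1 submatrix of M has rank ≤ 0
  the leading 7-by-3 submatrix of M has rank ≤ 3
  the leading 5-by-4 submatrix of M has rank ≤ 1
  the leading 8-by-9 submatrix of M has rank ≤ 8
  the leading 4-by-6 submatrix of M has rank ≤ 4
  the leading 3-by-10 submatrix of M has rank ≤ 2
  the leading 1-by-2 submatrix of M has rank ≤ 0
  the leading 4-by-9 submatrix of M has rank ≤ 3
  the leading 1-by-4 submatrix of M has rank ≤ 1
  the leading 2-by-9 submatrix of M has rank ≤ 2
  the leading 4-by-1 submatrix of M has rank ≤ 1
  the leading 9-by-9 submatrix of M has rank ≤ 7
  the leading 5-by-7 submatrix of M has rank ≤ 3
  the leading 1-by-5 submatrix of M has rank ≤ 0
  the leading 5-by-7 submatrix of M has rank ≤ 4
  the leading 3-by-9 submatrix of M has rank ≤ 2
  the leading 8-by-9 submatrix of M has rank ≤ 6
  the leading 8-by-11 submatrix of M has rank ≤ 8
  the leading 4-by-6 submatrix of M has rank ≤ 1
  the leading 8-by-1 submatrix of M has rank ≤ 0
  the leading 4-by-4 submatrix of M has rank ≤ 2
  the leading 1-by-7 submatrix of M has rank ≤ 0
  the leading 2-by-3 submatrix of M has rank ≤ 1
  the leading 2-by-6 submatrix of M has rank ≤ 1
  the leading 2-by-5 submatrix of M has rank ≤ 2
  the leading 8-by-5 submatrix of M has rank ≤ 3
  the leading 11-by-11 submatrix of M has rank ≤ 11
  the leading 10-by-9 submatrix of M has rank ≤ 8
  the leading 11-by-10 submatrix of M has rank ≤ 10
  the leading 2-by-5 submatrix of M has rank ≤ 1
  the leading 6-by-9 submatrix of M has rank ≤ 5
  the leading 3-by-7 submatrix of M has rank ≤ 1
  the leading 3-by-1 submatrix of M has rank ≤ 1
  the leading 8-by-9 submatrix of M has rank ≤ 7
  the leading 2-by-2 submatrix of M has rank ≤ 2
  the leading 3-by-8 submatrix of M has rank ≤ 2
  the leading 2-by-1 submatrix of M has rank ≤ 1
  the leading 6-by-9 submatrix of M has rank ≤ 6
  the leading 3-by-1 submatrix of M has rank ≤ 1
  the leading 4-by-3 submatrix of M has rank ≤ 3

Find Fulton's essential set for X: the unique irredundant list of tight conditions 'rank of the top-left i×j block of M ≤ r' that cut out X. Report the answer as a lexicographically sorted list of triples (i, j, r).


The tightest implied rank at each (i,j), from the 44 conditions:

  R[1]: 0  0  0  0  0  0  0  1  1  1  1
  R[2]: 0  1  1  1  1  1  1  2  2  2  2
  R[3]: 0  1  1  1  1  1  1  2  2  2  3
  R[4]: 0  1  1  1  1  1  2  3  3  3  4
  R[5]: 0  1  1  1  1  2  3  4  4  4  5
  R[6]: 0  1  2  2  2  3  4  5  5  5  6
  R[7]: 0  1  2  3  3  4  5  6  6  6  7
  R[8]: 0  1  2  3  3  4  5  6  6  7  8
  R[9]: 1  2  3  4  4  5  6  7  7  8  9
  R[10]: 1  2  3  4  5  6  7  8  8  9  10
  R[11]: 1  2  3  4  5  6  7  8  9  10  11

so w = (8, 2, 11, 7, 6, 3, 4, 10, 1, 5, 9).

8 SE-corners of the 30-cell Rothe diagram give Ess(w):

[(1, 7, 0), (3, 7, 1), (3, 10, 2), (4, 6, 1), (5, 5, 1), (8, 1, 0), (8, 5, 3), (8, 9, 6)]
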